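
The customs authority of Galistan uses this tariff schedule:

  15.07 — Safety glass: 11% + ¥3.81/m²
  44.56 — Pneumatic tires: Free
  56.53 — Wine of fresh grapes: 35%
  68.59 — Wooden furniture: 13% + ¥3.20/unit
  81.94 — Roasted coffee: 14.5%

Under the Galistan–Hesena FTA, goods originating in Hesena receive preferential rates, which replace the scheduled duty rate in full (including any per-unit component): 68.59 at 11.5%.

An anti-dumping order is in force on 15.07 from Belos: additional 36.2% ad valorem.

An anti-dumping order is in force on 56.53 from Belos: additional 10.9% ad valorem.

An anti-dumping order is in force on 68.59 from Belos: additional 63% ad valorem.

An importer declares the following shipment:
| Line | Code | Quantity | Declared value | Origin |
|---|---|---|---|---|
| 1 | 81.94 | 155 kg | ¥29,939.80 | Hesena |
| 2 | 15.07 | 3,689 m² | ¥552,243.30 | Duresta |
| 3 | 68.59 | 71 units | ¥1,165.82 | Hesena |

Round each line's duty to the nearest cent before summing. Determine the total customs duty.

¥79,277.19

Line 1 (81.94, Hesena, 155 kg, ¥29,939.80):
Base rate for 81.94 is 14.5%.
Origin Hesena is the FTA partner but 81.94 is not on the preference list; base rate stands.
Duty = ¥29,939.80 × 14.5% = ¥4,341.27.
Line 2 (15.07, Duresta, 3,689 m², ¥552,243.30):
Base rate for 15.07 is 11% + ¥3.81/m².
The additional-duty order on 15.07 targets Belos, not Duresta; it does not apply.
Duty = ¥552,243.30 × 11% + 3,689 × ¥3.81 = ¥74,801.85.
Line 3 (68.59, Hesena, 71 units, ¥1,165.82):
Base rate for 68.59 is 13% + ¥3.20/unit.
Origin Hesena qualifies under the Galistan–Hesena agreement and 68.59 is covered: preferential rate 11.5% applies instead.
The additional-duty order on 68.59 targets Belos, not Hesena; it does not apply.
Duty = ¥1,165.82 × 11.5% = ¥134.07.
Total = ¥4,341.27 + ¥74,801.85 + ¥134.07 = ¥79,277.19.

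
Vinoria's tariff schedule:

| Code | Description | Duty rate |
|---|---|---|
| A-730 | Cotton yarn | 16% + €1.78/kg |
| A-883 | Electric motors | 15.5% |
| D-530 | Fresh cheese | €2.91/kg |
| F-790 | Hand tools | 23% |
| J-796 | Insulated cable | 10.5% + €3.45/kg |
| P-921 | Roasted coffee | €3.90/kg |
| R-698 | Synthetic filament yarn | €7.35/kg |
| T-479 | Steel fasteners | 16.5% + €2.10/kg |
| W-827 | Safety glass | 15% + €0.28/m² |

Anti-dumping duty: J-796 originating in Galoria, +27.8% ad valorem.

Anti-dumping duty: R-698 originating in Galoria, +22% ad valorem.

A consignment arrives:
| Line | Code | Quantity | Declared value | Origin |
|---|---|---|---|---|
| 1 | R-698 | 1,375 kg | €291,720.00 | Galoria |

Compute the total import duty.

Line 1 (R-698, Galoria, 1,375 kg, €291,720.00):
Base rate for R-698 is €7.35/kg.
Additional duty on R-698 from Galoria: +22% ad valorem. Applied ad valorem rate = 22%.
Duty = €291,720.00 × 22% + 1,375 × €7.35 = €74,284.65.

€74,284.65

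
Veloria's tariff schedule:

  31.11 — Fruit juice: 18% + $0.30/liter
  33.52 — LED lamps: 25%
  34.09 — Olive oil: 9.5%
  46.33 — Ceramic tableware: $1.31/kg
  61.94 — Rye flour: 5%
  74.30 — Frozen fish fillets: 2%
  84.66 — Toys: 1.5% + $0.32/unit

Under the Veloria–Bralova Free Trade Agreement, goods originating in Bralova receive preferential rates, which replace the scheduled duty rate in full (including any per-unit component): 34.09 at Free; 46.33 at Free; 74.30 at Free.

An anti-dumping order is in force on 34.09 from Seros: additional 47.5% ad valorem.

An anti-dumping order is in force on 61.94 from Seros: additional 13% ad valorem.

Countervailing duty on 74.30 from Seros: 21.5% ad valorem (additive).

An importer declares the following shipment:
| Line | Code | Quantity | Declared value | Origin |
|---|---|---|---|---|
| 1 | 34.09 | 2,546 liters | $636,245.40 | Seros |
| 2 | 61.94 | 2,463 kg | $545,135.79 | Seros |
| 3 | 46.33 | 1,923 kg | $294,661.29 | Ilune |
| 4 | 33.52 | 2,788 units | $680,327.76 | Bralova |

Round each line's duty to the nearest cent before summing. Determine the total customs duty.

$633,385.39

Line 1 (34.09, Seros, 2,546 liters, $636,245.40):
Base rate for 34.09 is 9.5%.
34.09 has an FTA preferential rate, but origin Seros is not Bralova; base rate stands.
Additional duty on 34.09 from Seros: +47.5%. Applied ad valorem rate: 9.5% + 47.5% = 57%.
Duty = $636,245.40 × 57% = $362,659.88.
Line 2 (61.94, Seros, 2,463 kg, $545,135.79):
Base rate for 61.94 is 5%.
Additional duty on 61.94 from Seros: +13%. Applied ad valorem rate: 5% + 13% = 18%.
Duty = $545,135.79 × 18% = $98,124.44.
Line 3 (46.33, Ilune, 1,923 kg, $294,661.29):
Base rate for 46.33 is $1.31/kg.
46.33 has an FTA preferential rate, but origin Ilune is not Bralova; base rate stands.
Duty = 1,923 × $1.31 = $2,519.13.
Line 4 (33.52, Bralova, 2,788 units, $680,327.76):
Base rate for 33.52 is 25%.
Origin Bralova is the FTA partner but 33.52 is not on the preference list; base rate stands.
Duty = $680,327.76 × 25% = $170,081.94.
Total = $362,659.88 + $98,124.44 + $2,519.13 + $170,081.94 = $633,385.39.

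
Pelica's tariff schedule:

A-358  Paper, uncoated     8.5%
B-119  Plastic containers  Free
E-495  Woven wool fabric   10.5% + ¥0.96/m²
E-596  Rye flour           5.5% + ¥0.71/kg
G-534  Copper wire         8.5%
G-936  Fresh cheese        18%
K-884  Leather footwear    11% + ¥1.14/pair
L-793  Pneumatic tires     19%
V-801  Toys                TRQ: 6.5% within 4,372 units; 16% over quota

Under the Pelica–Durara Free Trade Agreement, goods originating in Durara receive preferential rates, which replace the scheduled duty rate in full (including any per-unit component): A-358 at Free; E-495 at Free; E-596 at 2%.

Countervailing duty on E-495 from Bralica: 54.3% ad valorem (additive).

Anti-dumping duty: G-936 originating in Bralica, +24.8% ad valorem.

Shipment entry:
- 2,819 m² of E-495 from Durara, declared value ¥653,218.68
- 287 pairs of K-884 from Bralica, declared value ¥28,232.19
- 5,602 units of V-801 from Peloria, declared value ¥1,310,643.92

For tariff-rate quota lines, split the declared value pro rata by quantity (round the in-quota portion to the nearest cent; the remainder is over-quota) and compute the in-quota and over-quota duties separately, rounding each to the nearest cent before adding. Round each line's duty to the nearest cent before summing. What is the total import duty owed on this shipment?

¥115,962.80

Line 1 (E-495, Durara, 2,819 m², ¥653,218.68):
Base rate for E-495 is 10.5% + ¥0.96/m².
Origin Durara qualifies under the Pelica–Durara agreement and E-495 is covered: preferential rate Free applies instead.
The additional-duty order on E-495 targets Bralica, not Durara; it does not apply.
Duty = ¥653,218.68 × 0% = ¥0.00.
Line 2 (K-884, Bralica, 287 pairs, ¥28,232.19):
Base rate for K-884 is 11% + ¥1.14/pair.
Duty = ¥28,232.19 × 11% + 287 × ¥1.14 = ¥3,432.72.
Line 3 (V-801, Peloria, 5,602 units, ¥1,310,643.92):
Code V-801 is under a tariff-rate quota (threshold 4,372 units). In-quota: 4,372 units at 6.5%; over-quota: 1,230 units at 16%.
Pro-rata value split: in-quota = ¥1,310,643.92 × 4,372/5,602 = ¥1,022,873.12; over-quota = ¥1,310,643.92 − ¥1,022,873.12 = ¥287,770.80.
In-quota duty = ¥1,022,873.12 × 6.5% = ¥66,486.75. Over-quota duty = ¥287,770.80 × 16% = ¥46,043.33.
Line duty = ¥66,486.75 + ¥46,043.33 = ¥112,530.08.
Total = ¥0.00 + ¥3,432.72 + ¥112,530.08 = ¥115,962.80.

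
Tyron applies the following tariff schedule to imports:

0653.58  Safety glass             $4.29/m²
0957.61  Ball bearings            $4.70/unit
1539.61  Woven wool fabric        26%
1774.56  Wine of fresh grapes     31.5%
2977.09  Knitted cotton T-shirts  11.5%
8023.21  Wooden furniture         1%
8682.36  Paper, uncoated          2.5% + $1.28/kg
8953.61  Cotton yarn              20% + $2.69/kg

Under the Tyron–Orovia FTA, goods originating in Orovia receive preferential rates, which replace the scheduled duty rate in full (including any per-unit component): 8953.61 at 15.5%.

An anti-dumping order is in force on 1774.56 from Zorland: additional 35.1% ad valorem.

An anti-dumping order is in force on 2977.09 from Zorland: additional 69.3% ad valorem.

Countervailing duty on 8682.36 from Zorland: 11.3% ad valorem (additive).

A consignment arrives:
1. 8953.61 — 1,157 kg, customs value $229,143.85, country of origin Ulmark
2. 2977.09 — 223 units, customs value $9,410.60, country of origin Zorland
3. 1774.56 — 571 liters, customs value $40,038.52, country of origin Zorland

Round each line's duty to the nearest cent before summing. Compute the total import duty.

Line 1 (8953.61, Ulmark, 1,157 kg, $229,143.85):
Base rate for 8953.61 is 20% + $2.69/kg.
8953.61 has an FTA preferential rate, but origin Ulmark is not Orovia; base rate stands.
Duty = $229,143.85 × 20% + 1,157 × $2.69 = $48,941.10.
Line 2 (2977.09, Zorland, 223 units, $9,410.60):
Base rate for 2977.09 is 11.5%.
Additional duty on 2977.09 from Zorland: +69.3%. Applied ad valorem rate: 11.5% + 69.3% = 80.8%.
Duty = $9,410.60 × 80.8% = $7,603.76.
Line 3 (1774.56, Zorland, 571 liters, $40,038.52):
Base rate for 1774.56 is 31.5%.
Additional duty on 1774.56 from Zorland: +35.1%. Applied ad valorem rate: 31.5% + 35.1% = 66.6%.
Duty = $40,038.52 × 66.6% = $26,665.65.
Total = $48,941.10 + $7,603.76 + $26,665.65 = $83,210.51.

$83,210.51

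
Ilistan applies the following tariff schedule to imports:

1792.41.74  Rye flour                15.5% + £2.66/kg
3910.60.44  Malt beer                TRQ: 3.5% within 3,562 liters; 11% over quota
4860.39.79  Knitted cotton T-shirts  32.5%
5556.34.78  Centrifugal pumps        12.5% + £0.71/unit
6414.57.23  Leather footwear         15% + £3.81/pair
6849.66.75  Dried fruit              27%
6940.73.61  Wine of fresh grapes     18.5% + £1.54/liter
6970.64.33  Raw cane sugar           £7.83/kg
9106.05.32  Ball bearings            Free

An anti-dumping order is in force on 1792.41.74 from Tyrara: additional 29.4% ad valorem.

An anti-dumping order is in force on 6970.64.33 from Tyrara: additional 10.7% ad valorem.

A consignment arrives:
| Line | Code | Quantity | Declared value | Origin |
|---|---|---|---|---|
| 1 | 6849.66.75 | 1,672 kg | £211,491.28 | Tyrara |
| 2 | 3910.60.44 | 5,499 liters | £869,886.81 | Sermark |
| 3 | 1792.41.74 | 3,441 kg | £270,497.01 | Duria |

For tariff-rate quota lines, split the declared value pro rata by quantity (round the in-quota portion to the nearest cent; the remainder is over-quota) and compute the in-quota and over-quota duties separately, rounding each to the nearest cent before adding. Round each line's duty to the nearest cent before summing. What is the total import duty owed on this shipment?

£161,609.84

Line 1 (6849.66.75, Tyrara, 1,672 kg, £211,491.28):
Base rate for 6849.66.75 is 27%.
Duty = £211,491.28 × 27% = £57,102.65.
Line 2 (3910.60.44, Sermark, 5,499 liters, £869,886.81):
Code 3910.60.44 is under a tariff-rate quota (threshold 3,562 liters). In-quota: 3,562 liters at 3.5%; over-quota: 1,937 liters at 11%.
Pro-rata value split: in-quota = £869,886.81 × 3,562/5,499 = £563,472.78; over-quota = £869,886.81 − £563,472.78 = £306,414.03.
In-quota duty = £563,472.78 × 3.5% = £19,721.55. Over-quota duty = £306,414.03 × 11% = £33,705.54.
Line duty = £19,721.55 + £33,705.54 = £53,427.09.
Line 3 (1792.41.74, Duria, 3,441 kg, £270,497.01):
Base rate for 1792.41.74 is 15.5% + £2.66/kg.
The additional-duty order on 1792.41.74 targets Tyrara, not Duria; it does not apply.
Duty = £270,497.01 × 15.5% + 3,441 × £2.66 = £51,080.10.
Total = £57,102.65 + £53,427.09 + £51,080.10 = £161,609.84.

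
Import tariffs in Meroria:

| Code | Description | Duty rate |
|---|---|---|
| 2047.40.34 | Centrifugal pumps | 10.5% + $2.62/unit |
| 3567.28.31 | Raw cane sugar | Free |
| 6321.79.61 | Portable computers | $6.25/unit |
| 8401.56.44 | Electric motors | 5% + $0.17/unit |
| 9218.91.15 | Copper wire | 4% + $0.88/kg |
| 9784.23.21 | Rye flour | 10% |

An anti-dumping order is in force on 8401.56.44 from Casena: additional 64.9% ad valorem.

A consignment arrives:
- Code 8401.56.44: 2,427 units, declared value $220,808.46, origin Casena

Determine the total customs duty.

$154,757.70

Line 1 (8401.56.44, Casena, 2,427 units, $220,808.46):
Base rate for 8401.56.44 is 5% + $0.17/unit.
Additional duty on 8401.56.44 from Casena: +64.9%. Applied ad valorem rate: 5% + 64.9% = 69.9%.
Duty = $220,808.46 × 69.9% + 2,427 × $0.17 = $154,757.70.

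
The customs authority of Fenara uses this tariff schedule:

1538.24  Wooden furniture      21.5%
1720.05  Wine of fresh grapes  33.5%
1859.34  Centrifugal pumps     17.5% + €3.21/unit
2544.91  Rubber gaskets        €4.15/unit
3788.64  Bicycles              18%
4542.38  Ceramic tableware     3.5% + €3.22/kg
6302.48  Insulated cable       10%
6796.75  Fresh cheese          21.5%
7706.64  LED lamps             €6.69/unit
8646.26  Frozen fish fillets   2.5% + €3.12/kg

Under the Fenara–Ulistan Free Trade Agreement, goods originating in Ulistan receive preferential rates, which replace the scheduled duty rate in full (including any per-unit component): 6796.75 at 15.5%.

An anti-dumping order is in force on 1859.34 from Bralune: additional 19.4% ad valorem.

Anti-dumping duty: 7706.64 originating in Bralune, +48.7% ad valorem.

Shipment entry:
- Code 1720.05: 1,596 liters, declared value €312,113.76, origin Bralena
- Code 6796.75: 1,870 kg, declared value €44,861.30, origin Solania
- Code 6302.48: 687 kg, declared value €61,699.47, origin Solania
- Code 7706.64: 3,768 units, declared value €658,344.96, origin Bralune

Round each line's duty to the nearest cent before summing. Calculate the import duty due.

Line 1 (1720.05, Bralena, 1,596 liters, €312,113.76):
Base rate for 1720.05 is 33.5%.
Duty = €312,113.76 × 33.5% = €104,558.11.
Line 2 (6796.75, Solania, 1,870 kg, €44,861.30):
Base rate for 6796.75 is 21.5%.
6796.75 has an FTA preferential rate, but origin Solania is not Ulistan; base rate stands.
Duty = €44,861.30 × 21.5% = €9,645.18.
Line 3 (6302.48, Solania, 687 kg, €61,699.47):
Base rate for 6302.48 is 10%.
Duty = €61,699.47 × 10% = €6,169.95.
Line 4 (7706.64, Bralune, 3,768 units, €658,344.96):
Base rate for 7706.64 is €6.69/unit.
Additional duty on 7706.64 from Bralune: +48.7% ad valorem. Applied ad valorem rate = 48.7%.
Duty = €658,344.96 × 48.7% + 3,768 × €6.69 = €345,821.92.
Total = €104,558.11 + €9,645.18 + €6,169.95 + €345,821.92 = €466,195.16.

€466,195.16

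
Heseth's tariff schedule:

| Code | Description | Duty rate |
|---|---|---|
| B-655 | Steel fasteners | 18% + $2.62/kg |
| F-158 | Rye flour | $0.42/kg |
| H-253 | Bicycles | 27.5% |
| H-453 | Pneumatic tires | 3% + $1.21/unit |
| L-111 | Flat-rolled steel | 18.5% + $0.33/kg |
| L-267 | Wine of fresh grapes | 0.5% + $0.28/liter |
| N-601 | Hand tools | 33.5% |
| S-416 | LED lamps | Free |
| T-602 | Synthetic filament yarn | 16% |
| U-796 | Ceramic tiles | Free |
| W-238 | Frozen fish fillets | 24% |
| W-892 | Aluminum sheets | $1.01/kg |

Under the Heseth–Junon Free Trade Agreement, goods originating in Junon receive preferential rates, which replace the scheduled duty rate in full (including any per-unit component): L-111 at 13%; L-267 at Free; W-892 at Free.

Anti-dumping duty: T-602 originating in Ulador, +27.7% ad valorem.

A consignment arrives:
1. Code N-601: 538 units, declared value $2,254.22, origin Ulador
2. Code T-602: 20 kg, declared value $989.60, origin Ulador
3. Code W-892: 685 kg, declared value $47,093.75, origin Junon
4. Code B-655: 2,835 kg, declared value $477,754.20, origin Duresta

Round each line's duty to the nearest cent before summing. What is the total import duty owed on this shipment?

Line 1 (N-601, Ulador, 538 units, $2,254.22):
Base rate for N-601 is 33.5%.
Duty = $2,254.22 × 33.5% = $755.16.
Line 2 (T-602, Ulador, 20 kg, $989.60):
Base rate for T-602 is 16%.
Additional duty on T-602 from Ulador: +27.7%. Applied ad valorem rate: 16% + 27.7% = 43.7%.
Duty = $989.60 × 43.7% = $432.46.
Line 3 (W-892, Junon, 685 kg, $47,093.75):
Base rate for W-892 is $1.01/kg.
Origin Junon qualifies under the Heseth–Junon agreement and W-892 is covered: preferential rate Free applies instead.
Duty = $47,093.75 × 0% = $0.00.
Line 4 (B-655, Duresta, 2,835 kg, $477,754.20):
Base rate for B-655 is 18% + $2.62/kg.
Duty = $477,754.20 × 18% + 2,835 × $2.62 = $93,423.46.
Total = $755.16 + $432.46 + $0.00 + $93,423.46 = $94,611.08.

$94,611.08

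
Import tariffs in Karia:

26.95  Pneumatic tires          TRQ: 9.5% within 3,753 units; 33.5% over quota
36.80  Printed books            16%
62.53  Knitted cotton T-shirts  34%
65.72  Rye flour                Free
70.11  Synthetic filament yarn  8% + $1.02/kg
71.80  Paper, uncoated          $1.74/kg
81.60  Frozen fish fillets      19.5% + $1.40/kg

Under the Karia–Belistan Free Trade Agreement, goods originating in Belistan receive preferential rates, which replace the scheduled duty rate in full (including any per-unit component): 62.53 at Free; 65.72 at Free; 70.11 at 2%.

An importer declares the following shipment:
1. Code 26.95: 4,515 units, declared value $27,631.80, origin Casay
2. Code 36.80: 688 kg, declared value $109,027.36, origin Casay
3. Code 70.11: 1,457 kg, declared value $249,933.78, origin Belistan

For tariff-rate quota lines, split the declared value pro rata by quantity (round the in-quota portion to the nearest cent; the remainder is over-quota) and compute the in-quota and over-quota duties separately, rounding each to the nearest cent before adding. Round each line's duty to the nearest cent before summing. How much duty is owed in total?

Line 1 (26.95, Casay, 4,515 units, $27,631.80):
Code 26.95 is under a tariff-rate quota (threshold 3,753 units). In-quota: 3,753 units at 9.5%; over-quota: 762 units at 33.5%.
Pro-rata value split: in-quota = $27,631.80 × 3,753/4,515 = $22,968.36; over-quota = $27,631.80 − $22,968.36 = $4,663.44.
In-quota duty = $22,968.36 × 9.5% = $2,181.99. Over-quota duty = $4,663.44 × 33.5% = $1,562.25.
Line duty = $2,181.99 + $1,562.25 = $3,744.24.
Line 2 (36.80, Casay, 688 kg, $109,027.36):
Base rate for 36.80 is 16%.
Duty = $109,027.36 × 16% = $17,444.38.
Line 3 (70.11, Belistan, 1,457 kg, $249,933.78):
Base rate for 70.11 is 8% + $1.02/kg.
Origin Belistan qualifies under the Karia–Belistan agreement and 70.11 is covered: preferential rate 2% applies instead.
Duty = $249,933.78 × 2% = $4,998.68.
Total = $3,744.24 + $17,444.38 + $4,998.68 = $26,187.30.

$26,187.30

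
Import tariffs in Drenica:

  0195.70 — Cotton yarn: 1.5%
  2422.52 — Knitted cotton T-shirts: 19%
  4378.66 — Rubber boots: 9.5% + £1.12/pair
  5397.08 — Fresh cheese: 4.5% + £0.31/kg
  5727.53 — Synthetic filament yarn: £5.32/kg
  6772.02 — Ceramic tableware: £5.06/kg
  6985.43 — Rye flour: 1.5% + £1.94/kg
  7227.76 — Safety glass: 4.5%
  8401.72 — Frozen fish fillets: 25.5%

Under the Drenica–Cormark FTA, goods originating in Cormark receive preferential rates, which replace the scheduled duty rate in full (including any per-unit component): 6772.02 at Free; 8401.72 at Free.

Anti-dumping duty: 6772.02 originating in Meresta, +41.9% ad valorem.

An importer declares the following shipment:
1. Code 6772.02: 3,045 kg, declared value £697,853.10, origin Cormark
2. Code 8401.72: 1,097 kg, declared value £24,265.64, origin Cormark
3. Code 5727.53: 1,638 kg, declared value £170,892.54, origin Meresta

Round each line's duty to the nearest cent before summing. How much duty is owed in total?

Line 1 (6772.02, Cormark, 3,045 kg, £697,853.10):
Base rate for 6772.02 is £5.06/kg.
Origin Cormark qualifies under the Drenica–Cormark agreement and 6772.02 is covered: preferential rate Free applies instead.
The additional-duty order on 6772.02 targets Meresta, not Cormark; it does not apply.
Duty = £697,853.10 × 0% = £0.00.
Line 2 (8401.72, Cormark, 1,097 kg, £24,265.64):
Base rate for 8401.72 is 25.5%.
Origin Cormark qualifies under the Drenica–Cormark agreement and 8401.72 is covered: preferential rate Free applies instead.
Duty = £24,265.64 × 0% = £0.00.
Line 3 (5727.53, Meresta, 1,638 kg, £170,892.54):
Base rate for 5727.53 is £5.32/kg.
Duty = 1,638 × £5.32 = £8,714.16.
Total = £0.00 + £0.00 + £8,714.16 = £8,714.16.

£8,714.16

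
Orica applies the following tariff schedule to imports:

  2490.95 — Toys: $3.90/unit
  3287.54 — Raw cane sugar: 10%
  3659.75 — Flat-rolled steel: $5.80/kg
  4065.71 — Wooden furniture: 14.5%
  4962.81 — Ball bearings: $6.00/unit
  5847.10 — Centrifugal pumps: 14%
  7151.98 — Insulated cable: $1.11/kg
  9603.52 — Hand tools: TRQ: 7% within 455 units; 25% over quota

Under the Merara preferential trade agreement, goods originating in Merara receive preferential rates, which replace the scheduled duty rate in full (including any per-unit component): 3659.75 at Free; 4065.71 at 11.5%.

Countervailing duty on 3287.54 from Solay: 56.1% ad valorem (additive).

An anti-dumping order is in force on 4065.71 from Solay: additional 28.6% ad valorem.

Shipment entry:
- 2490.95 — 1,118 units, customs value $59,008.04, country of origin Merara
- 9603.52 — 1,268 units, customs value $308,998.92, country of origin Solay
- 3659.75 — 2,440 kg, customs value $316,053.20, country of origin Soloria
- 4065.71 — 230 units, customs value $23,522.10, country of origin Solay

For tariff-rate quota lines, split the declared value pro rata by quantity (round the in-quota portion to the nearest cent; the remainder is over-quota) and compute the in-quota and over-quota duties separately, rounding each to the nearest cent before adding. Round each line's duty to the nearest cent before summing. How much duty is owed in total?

$85,941.75

Line 1 (2490.95, Merara, 1,118 units, $59,008.04):
Base rate for 2490.95 is $3.90/unit.
Origin Merara is the FTA partner but 2490.95 is not on the preference list; base rate stands.
Duty = 1,118 × $3.90 = $4,360.20.
Line 2 (9603.52, Solay, 1,268 units, $308,998.92):
Code 9603.52 is under a tariff-rate quota (threshold 455 units). In-quota: 455 units at 7%; over-quota: 813 units at 25%.
Pro-rata value split: in-quota = $308,998.92 × 455/1,268 = $110,878.95; over-quota = $308,998.92 − $110,878.95 = $198,119.97.
In-quota duty = $110,878.95 × 7% = $7,761.53. Over-quota duty = $198,119.97 × 25% = $49,529.99.
Line duty = $7,761.53 + $49,529.99 = $57,291.52.
Line 3 (3659.75, Soloria, 2,440 kg, $316,053.20):
Base rate for 3659.75 is $5.80/kg.
3659.75 has an FTA preferential rate, but origin Soloria is not Merara; base rate stands.
Duty = 2,440 × $5.80 = $14,152.00.
Line 4 (4065.71, Solay, 230 units, $23,522.10):
Base rate for 4065.71 is 14.5%.
4065.71 has an FTA preferential rate, but origin Solay is not Merara; base rate stands.
Additional duty on 4065.71 from Solay: +28.6%. Applied ad valorem rate: 14.5% + 28.6% = 43.1%.
Duty = $23,522.10 × 43.1% = $10,138.03.
Total = $4,360.20 + $57,291.52 + $14,152.00 + $10,138.03 = $85,941.75.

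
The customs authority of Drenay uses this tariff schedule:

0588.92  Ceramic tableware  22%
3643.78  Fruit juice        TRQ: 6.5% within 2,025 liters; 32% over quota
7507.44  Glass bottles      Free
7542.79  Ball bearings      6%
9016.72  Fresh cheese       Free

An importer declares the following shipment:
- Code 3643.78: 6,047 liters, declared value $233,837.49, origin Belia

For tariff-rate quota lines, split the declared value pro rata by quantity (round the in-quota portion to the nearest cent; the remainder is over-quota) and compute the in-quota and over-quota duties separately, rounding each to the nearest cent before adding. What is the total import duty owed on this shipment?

Line 1 (3643.78, Belia, 6,047 liters, $233,837.49):
Code 3643.78 is under a tariff-rate quota (threshold 2,025 liters). In-quota: 2,025 liters at 6.5%; over-quota: 4,022 liters at 32%.
Pro-rata value split: in-quota = $233,837.49 × 2,025/6,047 = $78,306.75; over-quota = $233,837.49 − $78,306.75 = $155,530.74.
In-quota duty = $78,306.75 × 6.5% = $5,089.94. Over-quota duty = $155,530.74 × 32% = $49,769.84.
Line duty = $5,089.94 + $49,769.84 = $54,859.78.

$54,859.78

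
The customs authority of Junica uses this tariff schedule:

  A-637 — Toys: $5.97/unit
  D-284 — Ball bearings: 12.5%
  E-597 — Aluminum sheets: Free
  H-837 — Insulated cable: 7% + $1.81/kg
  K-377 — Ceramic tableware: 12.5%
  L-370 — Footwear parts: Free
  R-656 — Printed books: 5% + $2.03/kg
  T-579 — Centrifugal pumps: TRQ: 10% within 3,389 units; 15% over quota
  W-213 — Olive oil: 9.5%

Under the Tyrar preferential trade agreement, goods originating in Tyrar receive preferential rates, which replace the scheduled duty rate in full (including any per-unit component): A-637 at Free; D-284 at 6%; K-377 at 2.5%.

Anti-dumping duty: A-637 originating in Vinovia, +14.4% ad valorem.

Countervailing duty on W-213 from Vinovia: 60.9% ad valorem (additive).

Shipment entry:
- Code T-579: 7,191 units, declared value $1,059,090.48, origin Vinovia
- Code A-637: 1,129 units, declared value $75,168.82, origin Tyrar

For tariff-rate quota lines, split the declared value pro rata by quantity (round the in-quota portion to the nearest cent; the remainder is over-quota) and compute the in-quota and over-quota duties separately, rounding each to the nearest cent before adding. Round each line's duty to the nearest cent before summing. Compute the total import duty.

Line 1 (T-579, Vinovia, 7,191 units, $1,059,090.48):
Code T-579 is under a tariff-rate quota (threshold 3,389 units). In-quota: 3,389 units at 10%; over-quota: 3,802 units at 15%.
Pro-rata value split: in-quota = $1,059,090.48 × 3,389/7,191 = $499,131.92; over-quota = $1,059,090.48 − $499,131.92 = $559,958.56.
In-quota duty = $499,131.92 × 10% = $49,913.19. Over-quota duty = $559,958.56 × 15% = $83,993.78.
Line duty = $49,913.19 + $83,993.78 = $133,906.97.
Line 2 (A-637, Tyrar, 1,129 units, $75,168.82):
Base rate for A-637 is $5.97/unit.
Origin Tyrar qualifies under the Junica–Tyrar agreement and A-637 is covered: preferential rate Free applies instead.
The additional-duty order on A-637 targets Vinovia, not Tyrar; it does not apply.
Duty = $75,168.82 × 0% = $0.00.
Total = $133,906.97 + $0.00 = $133,906.97.

$133,906.97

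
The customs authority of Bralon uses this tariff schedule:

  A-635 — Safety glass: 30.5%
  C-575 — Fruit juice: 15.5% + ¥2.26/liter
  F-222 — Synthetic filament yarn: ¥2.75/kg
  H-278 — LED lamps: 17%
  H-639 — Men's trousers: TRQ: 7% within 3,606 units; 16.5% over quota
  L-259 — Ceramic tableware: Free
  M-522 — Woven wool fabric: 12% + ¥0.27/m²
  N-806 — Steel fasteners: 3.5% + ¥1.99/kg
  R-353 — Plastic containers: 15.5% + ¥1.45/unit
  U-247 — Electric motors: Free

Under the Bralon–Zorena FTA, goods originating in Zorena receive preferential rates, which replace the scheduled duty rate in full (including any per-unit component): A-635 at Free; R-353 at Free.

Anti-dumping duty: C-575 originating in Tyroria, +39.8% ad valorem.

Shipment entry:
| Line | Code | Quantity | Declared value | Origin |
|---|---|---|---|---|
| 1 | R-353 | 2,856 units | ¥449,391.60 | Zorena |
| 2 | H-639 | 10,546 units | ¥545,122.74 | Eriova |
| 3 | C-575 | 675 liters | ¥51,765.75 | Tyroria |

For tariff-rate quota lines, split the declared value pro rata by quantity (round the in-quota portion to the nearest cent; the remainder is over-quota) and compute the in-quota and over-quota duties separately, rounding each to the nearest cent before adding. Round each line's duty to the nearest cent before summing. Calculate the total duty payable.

Line 1 (R-353, Zorena, 2,856 units, ¥449,391.60):
Base rate for R-353 is 15.5% + ¥1.45/unit.
Origin Zorena qualifies under the Bralon–Zorena agreement and R-353 is covered: preferential rate Free applies instead.
Duty = ¥449,391.60 × 0% = ¥0.00.
Line 2 (H-639, Eriova, 10,546 units, ¥545,122.74):
Code H-639 is under a tariff-rate quota (threshold 3,606 units). In-quota: 3,606 units at 7%; over-quota: 6,940 units at 16.5%.
Pro-rata value split: in-quota = ¥545,122.74 × 3,606/10,546 = ¥186,394.14; over-quota = ¥545,122.74 − ¥186,394.14 = ¥358,728.60.
In-quota duty = ¥186,394.14 × 7% = ¥13,047.59. Over-quota duty = ¥358,728.60 × 16.5% = ¥59,190.22.
Line duty = ¥13,047.59 + ¥59,190.22 = ¥72,237.81.
Line 3 (C-575, Tyroria, 675 liters, ¥51,765.75):
Base rate for C-575 is 15.5% + ¥2.26/liter.
Additional duty on C-575 from Tyroria: +39.8%. Applied ad valorem rate: 15.5% + 39.8% = 55.3%.
Duty = ¥51,765.75 × 55.3% + 675 × ¥2.26 = ¥30,151.96.
Total = ¥0.00 + ¥72,237.81 + ¥30,151.96 = ¥102,389.77.

¥102,389.77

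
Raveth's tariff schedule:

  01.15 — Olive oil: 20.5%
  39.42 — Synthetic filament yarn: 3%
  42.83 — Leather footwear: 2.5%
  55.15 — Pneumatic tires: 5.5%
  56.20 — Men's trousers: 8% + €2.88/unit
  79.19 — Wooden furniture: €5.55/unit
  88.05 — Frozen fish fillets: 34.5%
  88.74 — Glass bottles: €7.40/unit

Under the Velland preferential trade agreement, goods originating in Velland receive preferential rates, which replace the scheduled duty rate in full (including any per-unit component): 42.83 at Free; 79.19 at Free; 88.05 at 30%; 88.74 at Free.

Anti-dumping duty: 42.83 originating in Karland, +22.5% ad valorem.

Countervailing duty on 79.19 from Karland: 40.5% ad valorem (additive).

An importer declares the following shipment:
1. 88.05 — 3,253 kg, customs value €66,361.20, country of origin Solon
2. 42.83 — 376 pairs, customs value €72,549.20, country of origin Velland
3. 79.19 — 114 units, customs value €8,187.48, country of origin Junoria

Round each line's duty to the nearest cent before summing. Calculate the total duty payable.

€23,527.31

Line 1 (88.05, Solon, 3,253 kg, €66,361.20):
Base rate for 88.05 is 34.5%.
88.05 has an FTA preferential rate, but origin Solon is not Velland; base rate stands.
Duty = €66,361.20 × 34.5% = €22,894.61.
Line 2 (42.83, Velland, 376 pairs, €72,549.20):
Base rate for 42.83 is 2.5%.
Origin Velland qualifies under the Raveth–Velland agreement and 42.83 is covered: preferential rate Free applies instead.
The additional-duty order on 42.83 targets Karland, not Velland; it does not apply.
Duty = €72,549.20 × 0% = €0.00.
Line 3 (79.19, Junoria, 114 units, €8,187.48):
Base rate for 79.19 is €5.55/unit.
79.19 has an FTA preferential rate, but origin Junoria is not Velland; base rate stands.
The additional-duty order on 79.19 targets Karland, not Junoria; it does not apply.
Duty = 114 × €5.55 = €632.70.
Total = €22,894.61 + €0.00 + €632.70 = €23,527.31.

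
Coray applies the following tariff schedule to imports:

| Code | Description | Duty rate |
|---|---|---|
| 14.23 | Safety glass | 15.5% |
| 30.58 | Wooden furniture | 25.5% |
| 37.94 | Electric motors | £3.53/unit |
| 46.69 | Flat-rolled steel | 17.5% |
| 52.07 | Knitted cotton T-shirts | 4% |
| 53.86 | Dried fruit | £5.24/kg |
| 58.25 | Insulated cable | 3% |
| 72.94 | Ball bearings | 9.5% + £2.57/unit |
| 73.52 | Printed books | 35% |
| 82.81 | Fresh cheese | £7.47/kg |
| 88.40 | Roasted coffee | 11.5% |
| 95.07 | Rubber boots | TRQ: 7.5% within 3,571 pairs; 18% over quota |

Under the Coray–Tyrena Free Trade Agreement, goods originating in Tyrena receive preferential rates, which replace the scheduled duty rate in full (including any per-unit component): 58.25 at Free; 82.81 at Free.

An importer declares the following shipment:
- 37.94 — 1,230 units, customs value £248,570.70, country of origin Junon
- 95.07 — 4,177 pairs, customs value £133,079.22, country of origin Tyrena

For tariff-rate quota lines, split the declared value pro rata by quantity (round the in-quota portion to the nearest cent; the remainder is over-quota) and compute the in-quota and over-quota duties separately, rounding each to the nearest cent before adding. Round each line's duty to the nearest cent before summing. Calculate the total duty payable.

£16,350.09

Line 1 (37.94, Junon, 1,230 units, £248,570.70):
Base rate for 37.94 is £3.53/unit.
Duty = 1,230 × £3.53 = £4,341.90.
Line 2 (95.07, Tyrena, 4,177 pairs, £133,079.22):
Code 95.07 is under a tariff-rate quota (threshold 3,571 pairs). In-quota: 3,571 pairs at 7.5%; over-quota: 606 pairs at 18%.
Pro-rata value split: in-quota = £133,079.22 × 3,571/4,177 = £113,772.06; over-quota = £133,079.22 − £113,772.06 = £19,307.16.
In-quota duty = £113,772.06 × 7.5% = £8,532.90. Over-quota duty = £19,307.16 × 18% = £3,475.29.
Line duty = £8,532.90 + £3,475.29 = £12,008.19.
Total = £4,341.90 + £12,008.19 = £16,350.09.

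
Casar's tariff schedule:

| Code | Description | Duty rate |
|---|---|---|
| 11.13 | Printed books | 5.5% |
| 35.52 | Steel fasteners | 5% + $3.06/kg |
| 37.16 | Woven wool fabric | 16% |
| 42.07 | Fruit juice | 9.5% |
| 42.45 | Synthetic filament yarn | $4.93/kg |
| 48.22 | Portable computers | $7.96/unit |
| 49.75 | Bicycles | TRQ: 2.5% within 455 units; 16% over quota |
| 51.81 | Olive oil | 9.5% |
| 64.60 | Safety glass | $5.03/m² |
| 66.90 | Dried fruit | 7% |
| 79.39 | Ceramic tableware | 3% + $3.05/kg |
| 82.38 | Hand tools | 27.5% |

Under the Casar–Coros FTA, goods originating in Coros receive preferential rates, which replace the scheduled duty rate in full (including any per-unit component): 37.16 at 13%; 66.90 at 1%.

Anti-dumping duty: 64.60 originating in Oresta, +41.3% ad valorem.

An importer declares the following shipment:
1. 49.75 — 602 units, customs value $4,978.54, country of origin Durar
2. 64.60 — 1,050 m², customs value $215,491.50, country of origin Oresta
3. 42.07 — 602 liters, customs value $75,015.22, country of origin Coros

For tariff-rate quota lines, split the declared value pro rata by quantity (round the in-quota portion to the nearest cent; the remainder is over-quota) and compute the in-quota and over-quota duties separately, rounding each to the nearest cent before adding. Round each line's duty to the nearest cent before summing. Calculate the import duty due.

Line 1 (49.75, Durar, 602 units, $4,978.54):
Code 49.75 is under a tariff-rate quota (threshold 455 units). In-quota: 455 units at 2.5%; over-quota: 147 units at 16%.
Pro-rata value split: in-quota = $4,978.54 × 455/602 = $3,762.85; over-quota = $4,978.54 − $3,762.85 = $1,215.69.
In-quota duty = $3,762.85 × 2.5% = $94.07. Over-quota duty = $1,215.69 × 16% = $194.51.
Line duty = $94.07 + $194.51 = $288.58.
Line 2 (64.60, Oresta, 1,050 m², $215,491.50):
Base rate for 64.60 is $5.03/m².
Additional duty on 64.60 from Oresta: +41.3% ad valorem. Applied ad valorem rate = 41.3%.
Duty = $215,491.50 × 41.3% + 1,050 × $5.03 = $94,279.49.
Line 3 (42.07, Coros, 602 liters, $75,015.22):
Base rate for 42.07 is 9.5%.
Origin Coros is the FTA partner but 42.07 is not on the preference list; base rate stands.
Duty = $75,015.22 × 9.5% = $7,126.45.
Total = $288.58 + $94,279.49 + $7,126.45 = $101,694.52.

$101,694.52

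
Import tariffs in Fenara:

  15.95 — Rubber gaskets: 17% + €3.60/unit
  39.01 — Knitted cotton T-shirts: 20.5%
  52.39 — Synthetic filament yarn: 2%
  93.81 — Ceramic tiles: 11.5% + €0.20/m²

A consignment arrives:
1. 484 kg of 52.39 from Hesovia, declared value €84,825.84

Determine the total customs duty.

Line 1 (52.39, Hesovia, 484 kg, €84,825.84):
Base rate for 52.39 is 2%.
Duty = €84,825.84 × 2% = €1,696.52.

€1,696.52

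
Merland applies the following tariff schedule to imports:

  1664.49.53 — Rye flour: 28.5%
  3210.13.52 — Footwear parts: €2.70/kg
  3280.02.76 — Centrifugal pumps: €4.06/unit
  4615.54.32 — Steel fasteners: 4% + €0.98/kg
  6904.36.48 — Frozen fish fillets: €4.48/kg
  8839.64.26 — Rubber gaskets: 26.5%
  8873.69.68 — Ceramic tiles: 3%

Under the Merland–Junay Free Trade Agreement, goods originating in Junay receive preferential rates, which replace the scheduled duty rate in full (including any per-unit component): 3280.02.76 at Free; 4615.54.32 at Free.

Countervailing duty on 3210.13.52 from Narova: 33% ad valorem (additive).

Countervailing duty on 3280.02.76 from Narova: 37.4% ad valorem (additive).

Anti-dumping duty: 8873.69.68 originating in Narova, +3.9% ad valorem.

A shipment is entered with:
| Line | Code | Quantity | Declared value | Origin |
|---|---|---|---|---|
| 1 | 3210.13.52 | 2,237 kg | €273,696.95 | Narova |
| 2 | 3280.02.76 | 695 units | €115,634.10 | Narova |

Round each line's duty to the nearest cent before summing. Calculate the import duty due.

Line 1 (3210.13.52, Narova, 2,237 kg, €273,696.95):
Base rate for 3210.13.52 is €2.70/kg.
Additional duty on 3210.13.52 from Narova: +33% ad valorem. Applied ad valorem rate = 33%.
Duty = €273,696.95 × 33% + 2,237 × €2.70 = €96,359.89.
Line 2 (3280.02.76, Narova, 695 units, €115,634.10):
Base rate for 3280.02.76 is €4.06/unit.
3280.02.76 has an FTA preferential rate, but origin Narova is not Junay; base rate stands.
Additional duty on 3280.02.76 from Narova: +37.4% ad valorem. Applied ad valorem rate = 37.4%.
Duty = €115,634.10 × 37.4% + 695 × €4.06 = €46,068.85.
Total = €96,359.89 + €46,068.85 = €142,428.74.

€142,428.74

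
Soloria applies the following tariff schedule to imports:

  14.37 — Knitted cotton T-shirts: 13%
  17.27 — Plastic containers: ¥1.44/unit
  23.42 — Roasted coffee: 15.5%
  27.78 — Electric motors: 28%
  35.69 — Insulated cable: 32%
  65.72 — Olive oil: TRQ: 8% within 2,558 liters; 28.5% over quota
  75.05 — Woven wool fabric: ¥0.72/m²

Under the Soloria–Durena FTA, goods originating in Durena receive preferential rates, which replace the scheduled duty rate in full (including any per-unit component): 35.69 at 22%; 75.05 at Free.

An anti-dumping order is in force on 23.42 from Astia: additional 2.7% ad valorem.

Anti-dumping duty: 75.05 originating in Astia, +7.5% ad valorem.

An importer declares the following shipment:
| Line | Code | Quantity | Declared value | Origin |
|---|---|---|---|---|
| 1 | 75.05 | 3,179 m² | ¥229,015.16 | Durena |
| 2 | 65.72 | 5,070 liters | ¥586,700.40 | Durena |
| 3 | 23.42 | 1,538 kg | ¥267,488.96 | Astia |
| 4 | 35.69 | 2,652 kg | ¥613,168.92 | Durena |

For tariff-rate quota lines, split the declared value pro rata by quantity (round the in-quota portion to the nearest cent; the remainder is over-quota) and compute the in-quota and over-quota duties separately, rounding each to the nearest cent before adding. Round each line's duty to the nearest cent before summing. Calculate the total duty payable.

¥290,107.35

Line 1 (75.05, Durena, 3,179 m², ¥229,015.16):
Base rate for 75.05 is ¥0.72/m².
Origin Durena qualifies under the Soloria–Durena agreement and 75.05 is covered: preferential rate Free applies instead.
The additional-duty order on 75.05 targets Astia, not Durena; it does not apply.
Duty = ¥229,015.16 × 0% = ¥0.00.
Line 2 (65.72, Durena, 5,070 liters, ¥586,700.40):
Code 65.72 is under a tariff-rate quota (threshold 2,558 liters). In-quota: 2,558 liters at 8%; over-quota: 2,512 liters at 28.5%.
Pro-rata value split: in-quota = ¥586,700.40 × 2,558/5,070 = ¥296,011.76; over-quota = ¥586,700.40 − ¥296,011.76 = ¥290,688.64.
In-quota duty = ¥296,011.76 × 8% = ¥23,680.94. Over-quota duty = ¥290,688.64 × 28.5% = ¥82,846.26.
Line duty = ¥23,680.94 + ¥82,846.26 = ¥106,527.20.
Line 3 (23.42, Astia, 1,538 kg, ¥267,488.96):
Base rate for 23.42 is 15.5%.
Additional duty on 23.42 from Astia: +2.7%. Applied ad valorem rate: 15.5% + 2.7% = 18.2%.
Duty = ¥267,488.96 × 18.2% = ¥48,682.99.
Line 4 (35.69, Durena, 2,652 kg, ¥613,168.92):
Base rate for 35.69 is 32%.
Origin Durena qualifies under the Soloria–Durena agreement and 35.69 is covered: preferential rate 22% applies instead.
Duty = ¥613,168.92 × 22% = ¥134,897.16.
Total = ¥0.00 + ¥106,527.20 + ¥48,682.99 + ¥134,897.16 = ¥290,107.35.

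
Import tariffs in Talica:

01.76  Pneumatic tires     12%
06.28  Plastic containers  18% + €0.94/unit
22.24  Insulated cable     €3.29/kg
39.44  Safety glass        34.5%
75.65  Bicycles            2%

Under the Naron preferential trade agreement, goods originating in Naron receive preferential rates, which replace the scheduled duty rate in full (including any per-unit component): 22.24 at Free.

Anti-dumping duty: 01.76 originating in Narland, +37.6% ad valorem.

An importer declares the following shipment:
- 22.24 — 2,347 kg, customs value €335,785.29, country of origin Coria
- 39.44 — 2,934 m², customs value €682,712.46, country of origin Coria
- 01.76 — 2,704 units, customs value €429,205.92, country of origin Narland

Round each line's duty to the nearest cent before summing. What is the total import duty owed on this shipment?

Line 1 (22.24, Coria, 2,347 kg, €335,785.29):
Base rate for 22.24 is €3.29/kg.
22.24 has an FTA preferential rate, but origin Coria is not Naron; base rate stands.
Duty = 2,347 × €3.29 = €7,721.63.
Line 2 (39.44, Coria, 2,934 m², €682,712.46):
Base rate for 39.44 is 34.5%.
Duty = €682,712.46 × 34.5% = €235,535.80.
Line 3 (01.76, Narland, 2,704 units, €429,205.92):
Base rate for 01.76 is 12%.
Additional duty on 01.76 from Narland: +37.6%. Applied ad valorem rate: 12% + 37.6% = 49.6%.
Duty = €429,205.92 × 49.6% = €212,886.14.
Total = €7,721.63 + €235,535.80 + €212,886.14 = €456,143.57.

€456,143.57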